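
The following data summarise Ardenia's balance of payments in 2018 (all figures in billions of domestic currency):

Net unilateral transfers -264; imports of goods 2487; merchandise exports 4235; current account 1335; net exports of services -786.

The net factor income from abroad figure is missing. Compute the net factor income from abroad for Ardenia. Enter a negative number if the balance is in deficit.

Current account = goods balance + services balance + net primary income + net secondary income
Sum of the known components = 698
Net factor income from abroad = CA - (known components) = 1335 - 698 = 637

637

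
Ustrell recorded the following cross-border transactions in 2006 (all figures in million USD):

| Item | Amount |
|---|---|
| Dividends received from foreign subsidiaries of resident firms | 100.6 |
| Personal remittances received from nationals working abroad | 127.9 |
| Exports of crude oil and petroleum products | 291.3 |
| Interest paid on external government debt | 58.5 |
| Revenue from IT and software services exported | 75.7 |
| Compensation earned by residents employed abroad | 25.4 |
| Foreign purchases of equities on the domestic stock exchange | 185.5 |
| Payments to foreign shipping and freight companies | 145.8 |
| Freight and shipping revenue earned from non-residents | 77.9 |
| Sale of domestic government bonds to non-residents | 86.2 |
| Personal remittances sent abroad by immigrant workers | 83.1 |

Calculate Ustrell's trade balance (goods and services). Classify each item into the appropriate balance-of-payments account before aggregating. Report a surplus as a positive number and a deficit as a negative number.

Goods: 291.3
Services: 77.9 + 75.7 - 145.8 = 7.8
Trade balance = 291.3 + 7.8 = 299.1
(Excluded from the trade balance — primary income: dividends received from foreign subsidiaries of resident firms 100.6, interest paid on external government debt 58.5, compensation earned by residents employed abroad 25.4; secondary income: personal remittances received from nationals working abroad 127.9, personal remittances sent abroad by immigrant workers 83.1; financial account: foreign purchases of equities on the domestic stock exchange 185.5, sale of domestic government bonds to non-residents 86.2.)

299.1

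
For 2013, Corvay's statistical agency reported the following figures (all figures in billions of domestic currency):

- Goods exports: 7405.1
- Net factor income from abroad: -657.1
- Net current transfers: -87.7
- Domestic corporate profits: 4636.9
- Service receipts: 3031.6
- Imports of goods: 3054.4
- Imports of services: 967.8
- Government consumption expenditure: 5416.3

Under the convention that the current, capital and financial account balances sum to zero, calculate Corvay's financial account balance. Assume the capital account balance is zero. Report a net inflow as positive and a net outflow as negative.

Goods balance = 7405.1 - 3054.4 = 4350.7
Services balance = 3031.6 - 967.8 = 2063.8
Trade balance (goods + services) = 4350.7 + 2063.8 = 6414.5
Net primary income = -657.1
Net secondary income = -87.7
Current account = 6414.5 + (-657.1) + (-87.7) = 5669.7
Financial account = -(5669.7) = -5669.7

-5669.7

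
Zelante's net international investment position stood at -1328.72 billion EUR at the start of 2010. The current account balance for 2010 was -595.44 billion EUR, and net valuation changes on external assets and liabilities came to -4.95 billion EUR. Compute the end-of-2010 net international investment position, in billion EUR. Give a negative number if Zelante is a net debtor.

Change in NIIP = current account + net valuation change = -595.44 + (-4.95) = -600.39
End-of-year NIIP = -1328.72 + (-600.39) = -1929.11

-1929.11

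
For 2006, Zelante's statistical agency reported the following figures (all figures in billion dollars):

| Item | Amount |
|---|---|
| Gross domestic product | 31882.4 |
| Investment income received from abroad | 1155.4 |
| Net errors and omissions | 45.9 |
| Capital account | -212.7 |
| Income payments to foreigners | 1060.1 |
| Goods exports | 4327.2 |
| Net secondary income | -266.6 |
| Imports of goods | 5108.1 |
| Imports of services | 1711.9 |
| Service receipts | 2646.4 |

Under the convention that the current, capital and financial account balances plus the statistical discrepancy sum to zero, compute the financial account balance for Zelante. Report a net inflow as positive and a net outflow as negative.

Goods balance = 4327.2 - 5108.1 = -780.9
Services balance = 2646.4 - 1711.9 = 934.5
Trade balance (goods + services) = -780.9 + 934.5 = 153.6
Net primary income = 1155.4 - 1060.1 = 95.3
Net secondary income = -266.6
Current account = 153.6 + 95.3 + (-266.6) = -17.7
Financial account = -(-17.7 + (-212.7) + 45.9) = 184.5

184.5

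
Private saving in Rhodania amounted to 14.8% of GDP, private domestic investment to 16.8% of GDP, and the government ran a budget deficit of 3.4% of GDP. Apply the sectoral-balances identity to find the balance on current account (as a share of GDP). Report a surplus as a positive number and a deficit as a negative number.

By the sectoral-balances identity, CA = (S_private - I) + (T - G).
Private balance = 14.8 - 16.8 = -2.0
Government balance (T - G) = -3.4
CA = -2.0 + (-3.4) = -5.4

-5.4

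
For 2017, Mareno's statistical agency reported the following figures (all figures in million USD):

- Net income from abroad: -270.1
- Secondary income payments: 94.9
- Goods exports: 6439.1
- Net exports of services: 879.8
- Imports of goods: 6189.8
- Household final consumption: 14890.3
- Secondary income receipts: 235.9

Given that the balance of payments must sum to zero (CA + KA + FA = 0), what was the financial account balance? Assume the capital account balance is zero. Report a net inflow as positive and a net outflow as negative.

Goods balance = 6439.1 - 6189.8 = 249.3
Services balance = 879.8
Trade balance (goods + services) = 249.3 + 879.8 = 1129.1
Net primary income = -270.1
Net secondary income = 235.9 - 94.9 = 141.0
Current account = 1129.1 + (-270.1) + 141.0 = 1000.0
Financial account = -(1000.0) = -1000.0

-1000.0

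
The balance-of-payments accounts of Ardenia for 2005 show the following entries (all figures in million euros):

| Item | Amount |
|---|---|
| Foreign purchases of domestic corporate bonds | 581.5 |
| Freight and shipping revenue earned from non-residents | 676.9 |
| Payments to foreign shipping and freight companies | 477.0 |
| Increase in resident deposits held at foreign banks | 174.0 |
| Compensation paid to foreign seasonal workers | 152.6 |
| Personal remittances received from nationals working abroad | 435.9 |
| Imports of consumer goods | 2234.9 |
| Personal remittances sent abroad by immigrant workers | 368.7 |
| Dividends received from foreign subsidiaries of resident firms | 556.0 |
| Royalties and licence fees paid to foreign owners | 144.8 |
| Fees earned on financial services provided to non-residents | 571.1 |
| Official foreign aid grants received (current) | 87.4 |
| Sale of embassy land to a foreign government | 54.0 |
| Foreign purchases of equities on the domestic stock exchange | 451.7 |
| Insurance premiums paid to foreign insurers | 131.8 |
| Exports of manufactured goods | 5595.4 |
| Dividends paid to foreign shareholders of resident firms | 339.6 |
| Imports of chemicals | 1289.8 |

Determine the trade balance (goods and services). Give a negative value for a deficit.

2565.1

Goods: 5595.4 - 1289.8 - 2234.9 = 2070.7
Services: 676.9 - 477.0 + 571.1 - 131.8 - 144.8 = 494.4
Trade balance = 2070.7 + 494.4 = 2565.1
(Excluded from the trade balance — financial account: foreign purchases of domestic corporate bonds 581.5, increase in resident deposits held at foreign banks 174.0, foreign purchases of equities on the domestic stock exchange 451.7; primary income: compensation paid to foreign seasonal workers 152.6, dividends received from foreign subsidiaries of resident firms 556.0, dividends paid to foreign shareholders of resident firms 339.6; secondary income: personal remittances received from nationals working abroad 435.9, personal remittances sent abroad by immigrant workers 368.7, official foreign aid grants received (current) 87.4; capital account: sale of embassy land to a foreign government 54.0.)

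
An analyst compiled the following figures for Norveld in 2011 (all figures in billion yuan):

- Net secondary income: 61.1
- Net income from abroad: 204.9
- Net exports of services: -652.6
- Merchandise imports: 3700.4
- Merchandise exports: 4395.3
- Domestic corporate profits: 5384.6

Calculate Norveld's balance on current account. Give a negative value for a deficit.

308.3

Goods balance = 4395.3 - 3700.4 = 694.9
Services balance = -652.6
Trade balance (goods + services) = 694.9 + (-652.6) = 42.3
Net primary income = 204.9
Net secondary income = 61.1
Current account = 42.3 + 204.9 + 61.1 = 308.3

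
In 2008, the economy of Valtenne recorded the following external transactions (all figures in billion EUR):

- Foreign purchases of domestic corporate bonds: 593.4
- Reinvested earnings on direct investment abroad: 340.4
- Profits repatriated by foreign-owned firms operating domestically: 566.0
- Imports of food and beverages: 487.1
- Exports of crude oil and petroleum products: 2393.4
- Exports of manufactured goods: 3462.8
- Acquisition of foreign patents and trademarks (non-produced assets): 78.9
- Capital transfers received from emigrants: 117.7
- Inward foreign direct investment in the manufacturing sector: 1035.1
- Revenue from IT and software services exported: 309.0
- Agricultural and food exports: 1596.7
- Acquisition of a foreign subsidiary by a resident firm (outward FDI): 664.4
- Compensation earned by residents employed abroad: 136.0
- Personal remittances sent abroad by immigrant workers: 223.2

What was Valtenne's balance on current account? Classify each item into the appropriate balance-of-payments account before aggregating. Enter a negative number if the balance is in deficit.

6962.0

Goods: 2393.4 + 3462.8 - 487.1 + 1596.7 = 6965.8
Services: 309.0
Primary income: 340.4 - 566.0 + 136.0 = -89.6
Secondary income: -223.2
Current account = 6965.8 + 309.0 + (-89.6) + (-223.2) = 6962.0
(Excluded from the current account — financial account: foreign purchases of domestic corporate bonds 593.4, inward foreign direct investment in the manufacturing sector 1035.1, acquisition of a foreign subsidiary by a resident firm (outward FDI) 664.4; capital account: acquisition of foreign patents and trademarks (non-produced assets) 78.9, capital transfers received from emigrants 117.7.)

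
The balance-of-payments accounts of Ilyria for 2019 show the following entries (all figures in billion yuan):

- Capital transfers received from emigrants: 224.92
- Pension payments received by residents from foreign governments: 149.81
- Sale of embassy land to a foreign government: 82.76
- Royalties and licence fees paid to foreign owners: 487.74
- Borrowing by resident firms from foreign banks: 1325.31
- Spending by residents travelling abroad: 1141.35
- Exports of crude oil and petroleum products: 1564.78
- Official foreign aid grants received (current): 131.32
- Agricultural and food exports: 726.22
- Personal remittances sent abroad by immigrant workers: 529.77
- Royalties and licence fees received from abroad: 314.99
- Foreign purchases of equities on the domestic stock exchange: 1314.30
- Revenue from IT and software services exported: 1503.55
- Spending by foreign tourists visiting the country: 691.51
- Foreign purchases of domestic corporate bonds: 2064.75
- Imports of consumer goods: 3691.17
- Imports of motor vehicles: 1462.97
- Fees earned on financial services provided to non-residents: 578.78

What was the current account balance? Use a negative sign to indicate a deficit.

Goods: -3691.17 + 1564.78 - 1462.97 + 726.22 = -2863.14
Services: -487.74 + 691.51 + 578.78 - 1141.35 + 1503.55 + 314.99 = 1459.74
Secondary income: 149.81 + 131.32 - 529.77 = -248.64
Current account = (-2863.14) + 1459.74 + (-248.64) = -1652.04
(Excluded from the current account — capital account: capital transfers received from emigrants 224.92, sale of embassy land to a foreign government 82.76; financial account: borrowing by resident firms from foreign banks 1325.31, foreign purchases of equities on the domestic stock exchange 1314.30, foreign purchases of domestic corporate bonds 2064.75.)

-1652.04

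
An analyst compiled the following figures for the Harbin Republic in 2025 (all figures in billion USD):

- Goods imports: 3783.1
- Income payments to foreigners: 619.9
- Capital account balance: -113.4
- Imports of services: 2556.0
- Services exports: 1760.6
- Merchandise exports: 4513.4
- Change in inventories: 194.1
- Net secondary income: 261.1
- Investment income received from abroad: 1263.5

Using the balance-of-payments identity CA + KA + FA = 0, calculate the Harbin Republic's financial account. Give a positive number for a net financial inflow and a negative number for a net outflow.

Goods balance = 4513.4 - 3783.1 = 730.3
Services balance = 1760.6 - 2556.0 = -795.4
Trade balance (goods + services) = 730.3 + (-795.4) = -65.1
Net primary income = 1263.5 - 619.9 = 643.6
Net secondary income = 261.1
Current account = -65.1 + 643.6 + 261.1 = 839.6
Financial account = -(839.6 + (-113.4)) = -726.2

-726.2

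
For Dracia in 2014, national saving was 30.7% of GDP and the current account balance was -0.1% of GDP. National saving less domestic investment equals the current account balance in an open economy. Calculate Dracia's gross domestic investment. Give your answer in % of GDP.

30.8

S - I = CA (net lending to the rest of the world).
I = S - CA = 30.7 - (-0.1) = 30.8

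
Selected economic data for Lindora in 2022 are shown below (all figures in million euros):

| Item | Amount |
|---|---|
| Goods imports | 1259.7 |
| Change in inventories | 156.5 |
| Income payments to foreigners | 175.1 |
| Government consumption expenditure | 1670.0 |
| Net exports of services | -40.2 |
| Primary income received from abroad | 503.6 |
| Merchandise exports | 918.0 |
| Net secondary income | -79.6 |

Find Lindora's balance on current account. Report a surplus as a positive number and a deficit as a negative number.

-133.0

Goods balance = 918.0 - 1259.7 = -341.7
Services balance = -40.2
Trade balance (goods + services) = -341.7 + (-40.2) = -381.9
Net primary income = 503.6 - 175.1 = 328.5
Net secondary income = -79.6
Current account = -381.9 + 328.5 + (-79.6) = -133.0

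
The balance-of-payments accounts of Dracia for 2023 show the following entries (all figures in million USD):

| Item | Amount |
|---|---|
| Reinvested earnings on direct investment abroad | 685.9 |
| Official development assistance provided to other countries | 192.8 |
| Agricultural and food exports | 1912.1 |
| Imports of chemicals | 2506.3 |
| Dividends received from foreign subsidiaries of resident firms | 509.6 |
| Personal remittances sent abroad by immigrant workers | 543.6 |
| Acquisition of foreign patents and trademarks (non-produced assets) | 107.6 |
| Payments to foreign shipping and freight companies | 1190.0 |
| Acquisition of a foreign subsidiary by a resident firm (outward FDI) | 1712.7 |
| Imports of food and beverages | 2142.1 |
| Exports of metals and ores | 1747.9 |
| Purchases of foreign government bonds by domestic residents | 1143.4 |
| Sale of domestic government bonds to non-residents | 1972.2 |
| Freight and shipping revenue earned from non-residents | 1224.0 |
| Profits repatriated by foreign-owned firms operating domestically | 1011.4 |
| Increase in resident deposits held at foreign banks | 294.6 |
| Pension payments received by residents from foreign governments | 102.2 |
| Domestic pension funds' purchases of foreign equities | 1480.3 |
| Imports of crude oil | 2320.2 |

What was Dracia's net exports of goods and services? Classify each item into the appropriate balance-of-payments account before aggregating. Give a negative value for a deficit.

-3274.6

Goods: -2506.3 + 1912.1 - 2142.1 - 2320.2 + 1747.9 = -3308.6
Services: 1224.0 - 1190.0 = 34.0
Trade balance = -3308.6 + 34.0 = -3274.6
(Excluded from the trade balance — primary income: reinvested earnings on direct investment abroad 685.9, dividends received from foreign subsidiaries of resident firms 509.6, profits repatriated by foreign-owned firms operating domestically 1011.4; secondary income: official development assistance provided to other countries 192.8, personal remittances sent abroad by immigrant workers 543.6, pension payments received by residents from foreign governments 102.2; capital account: acquisition of foreign patents and trademarks (non-produced assets) 107.6; financial account: acquisition of a foreign subsidiary by a resident firm (outward FDI) 1712.7, purchases of foreign government bonds by domestic residents 1143.4, sale of domestic government bonds to non-residents 1972.2, increase in resident deposits held at foreign banks 294.6, domestic pension funds' purchases of foreign equities 1480.3.)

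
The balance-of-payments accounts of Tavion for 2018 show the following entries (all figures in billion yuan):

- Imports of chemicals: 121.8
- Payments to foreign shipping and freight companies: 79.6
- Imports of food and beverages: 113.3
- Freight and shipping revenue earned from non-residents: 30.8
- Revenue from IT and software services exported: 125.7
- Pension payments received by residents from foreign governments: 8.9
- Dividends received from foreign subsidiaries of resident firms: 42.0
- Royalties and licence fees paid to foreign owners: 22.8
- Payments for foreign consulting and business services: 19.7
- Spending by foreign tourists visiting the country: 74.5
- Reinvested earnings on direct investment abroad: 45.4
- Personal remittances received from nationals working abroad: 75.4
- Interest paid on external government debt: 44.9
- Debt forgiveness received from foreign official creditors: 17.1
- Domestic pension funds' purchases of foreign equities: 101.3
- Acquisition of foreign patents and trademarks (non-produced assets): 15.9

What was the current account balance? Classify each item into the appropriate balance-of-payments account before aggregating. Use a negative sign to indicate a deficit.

0.6

Goods: -113.3 - 121.8 = -235.1
Services: -22.8 + 125.7 - 19.7 - 79.6 + 30.8 + 74.5 = 108.9
Primary income: -44.9 + 45.4 + 42.0 = 42.5
Secondary income: 75.4 + 8.9 = 84.3
Current account = (-235.1) + 108.9 + 42.5 + 84.3 = 0.6
(Excluded from the current account — capital account: debt forgiveness received from foreign official creditors 17.1, acquisition of foreign patents and trademarks (non-produced assets) 15.9; financial account: domestic pension funds' purchases of foreign equities 101.3.)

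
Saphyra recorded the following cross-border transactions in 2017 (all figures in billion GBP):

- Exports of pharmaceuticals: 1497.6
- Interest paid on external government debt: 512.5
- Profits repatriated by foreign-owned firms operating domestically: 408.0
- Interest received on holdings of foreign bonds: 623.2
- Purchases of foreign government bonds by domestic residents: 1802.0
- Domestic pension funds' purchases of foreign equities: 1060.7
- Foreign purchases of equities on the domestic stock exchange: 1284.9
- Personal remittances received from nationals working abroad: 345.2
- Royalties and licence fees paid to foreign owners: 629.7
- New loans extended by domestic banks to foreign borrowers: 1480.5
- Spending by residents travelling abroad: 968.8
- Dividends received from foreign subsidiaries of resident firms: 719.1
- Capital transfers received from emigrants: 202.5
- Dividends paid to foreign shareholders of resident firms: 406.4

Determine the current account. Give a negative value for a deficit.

Goods: 1497.6
Services: -629.7 - 968.8 = -1598.5
Primary income: -406.4 + 719.1 - 408.0 + 623.2 - 512.5 = 15.4
Secondary income: 345.2
Current account = 1497.6 + (-1598.5) + 15.4 + 345.2 = 259.7
(Excluded from the current account — financial account: purchases of foreign government bonds by domestic residents 1802.0, domestic pension funds' purchases of foreign equities 1060.7, foreign purchases of equities on the domestic stock exchange 1284.9, new loans extended by domestic banks to foreign borrowers 1480.5; capital account: capital transfers received from emigrants 202.5.)

259.7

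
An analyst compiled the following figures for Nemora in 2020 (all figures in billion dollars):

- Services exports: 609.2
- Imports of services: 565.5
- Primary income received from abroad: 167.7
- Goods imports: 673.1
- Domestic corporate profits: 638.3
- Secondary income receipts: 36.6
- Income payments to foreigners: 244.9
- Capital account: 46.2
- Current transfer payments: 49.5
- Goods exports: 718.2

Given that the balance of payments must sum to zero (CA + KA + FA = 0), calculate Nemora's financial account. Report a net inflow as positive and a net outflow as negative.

-44.9

Goods balance = 718.2 - 673.1 = 45.1
Services balance = 609.2 - 565.5 = 43.7
Trade balance (goods + services) = 45.1 + 43.7 = 88.8
Net primary income = 167.7 - 244.9 = -77.2
Net secondary income = 36.6 - 49.5 = -12.9
Current account = 88.8 + (-77.2) + (-12.9) = -1.3
Financial account = -(-1.3 + 46.2) = -44.9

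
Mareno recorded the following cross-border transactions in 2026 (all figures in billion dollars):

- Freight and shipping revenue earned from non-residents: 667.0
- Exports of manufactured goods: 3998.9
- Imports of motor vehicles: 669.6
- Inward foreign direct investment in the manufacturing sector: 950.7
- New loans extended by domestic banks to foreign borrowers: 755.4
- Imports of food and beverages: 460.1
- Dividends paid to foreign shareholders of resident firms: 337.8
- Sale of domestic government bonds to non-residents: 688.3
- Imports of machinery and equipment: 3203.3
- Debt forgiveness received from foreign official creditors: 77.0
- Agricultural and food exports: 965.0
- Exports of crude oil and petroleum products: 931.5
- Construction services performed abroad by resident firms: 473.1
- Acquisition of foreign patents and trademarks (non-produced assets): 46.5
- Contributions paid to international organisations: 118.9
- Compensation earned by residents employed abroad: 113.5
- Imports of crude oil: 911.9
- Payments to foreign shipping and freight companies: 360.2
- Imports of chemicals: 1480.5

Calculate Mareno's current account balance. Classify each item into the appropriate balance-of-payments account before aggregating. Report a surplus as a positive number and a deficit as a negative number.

-393.3

Goods: -669.6 + 931.5 + 965.0 - 911.9 + 3998.9 - 3203.3 - 1480.5 - 460.1 = -830.0
Services: 473.1 + 667.0 - 360.2 = 779.9
Primary income: 113.5 - 337.8 = -224.3
Secondary income: -118.9
Current account = (-830.0) + 779.9 + (-224.3) + (-118.9) = -393.3
(Excluded from the current account — financial account: inward foreign direct investment in the manufacturing sector 950.7, new loans extended by domestic banks to foreign borrowers 755.4, sale of domestic government bonds to non-residents 688.3; capital account: debt forgiveness received from foreign official creditors 77.0, acquisition of foreign patents and trademarks (non-produced assets) 46.5.)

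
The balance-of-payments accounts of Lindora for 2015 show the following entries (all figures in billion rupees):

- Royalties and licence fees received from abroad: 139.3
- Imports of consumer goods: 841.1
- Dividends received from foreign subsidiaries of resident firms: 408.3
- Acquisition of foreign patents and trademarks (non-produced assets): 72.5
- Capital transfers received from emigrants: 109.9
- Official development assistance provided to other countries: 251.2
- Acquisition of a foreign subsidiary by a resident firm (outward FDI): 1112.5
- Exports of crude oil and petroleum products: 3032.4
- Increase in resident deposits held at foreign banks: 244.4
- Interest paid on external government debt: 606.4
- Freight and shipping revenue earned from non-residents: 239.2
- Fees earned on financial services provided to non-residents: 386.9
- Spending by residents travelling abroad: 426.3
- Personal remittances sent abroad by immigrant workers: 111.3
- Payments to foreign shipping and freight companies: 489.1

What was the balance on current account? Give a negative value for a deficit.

Goods: -841.1 + 3032.4 = 2191.3
Services: 239.2 + 139.3 - 426.3 + 386.9 - 489.1 = -150.0
Primary income: -606.4 + 408.3 = -198.1
Secondary income: -251.2 - 111.3 = -362.5
Current account = 2191.3 + (-150.0) + (-198.1) + (-362.5) = 1480.7
(Excluded from the current account — capital account: acquisition of foreign patents and trademarks (non-produced assets) 72.5, capital transfers received from emigrants 109.9; financial account: acquisition of a foreign subsidiary by a resident firm (outward FDI) 1112.5, increase in resident deposits held at foreign banks 244.4.)

1480.7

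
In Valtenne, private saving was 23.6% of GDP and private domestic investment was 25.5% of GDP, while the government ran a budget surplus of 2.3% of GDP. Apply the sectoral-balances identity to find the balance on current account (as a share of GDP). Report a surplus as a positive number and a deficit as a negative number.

By the sectoral-balances identity, CA = (S_private - I) + (T - G).
Private balance = 23.6 - 25.5 = -1.9
Government balance (T - G) = 2.3
CA = -1.9 + 2.3 = 0.4

0.4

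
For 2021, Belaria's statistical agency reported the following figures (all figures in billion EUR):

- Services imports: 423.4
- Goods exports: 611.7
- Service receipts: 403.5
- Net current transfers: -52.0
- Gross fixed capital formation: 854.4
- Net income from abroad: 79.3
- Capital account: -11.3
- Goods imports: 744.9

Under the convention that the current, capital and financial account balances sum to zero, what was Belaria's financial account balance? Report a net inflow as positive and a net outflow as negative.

137.1

Goods balance = 611.7 - 744.9 = -133.2
Services balance = 403.5 - 423.4 = -19.9
Trade balance (goods + services) = -133.2 + (-19.9) = -153.1
Net primary income = 79.3
Net secondary income = -52.0
Current account = -153.1 + 79.3 + (-52.0) = -125.8
Financial account = -(-125.8 + (-11.3)) = 137.1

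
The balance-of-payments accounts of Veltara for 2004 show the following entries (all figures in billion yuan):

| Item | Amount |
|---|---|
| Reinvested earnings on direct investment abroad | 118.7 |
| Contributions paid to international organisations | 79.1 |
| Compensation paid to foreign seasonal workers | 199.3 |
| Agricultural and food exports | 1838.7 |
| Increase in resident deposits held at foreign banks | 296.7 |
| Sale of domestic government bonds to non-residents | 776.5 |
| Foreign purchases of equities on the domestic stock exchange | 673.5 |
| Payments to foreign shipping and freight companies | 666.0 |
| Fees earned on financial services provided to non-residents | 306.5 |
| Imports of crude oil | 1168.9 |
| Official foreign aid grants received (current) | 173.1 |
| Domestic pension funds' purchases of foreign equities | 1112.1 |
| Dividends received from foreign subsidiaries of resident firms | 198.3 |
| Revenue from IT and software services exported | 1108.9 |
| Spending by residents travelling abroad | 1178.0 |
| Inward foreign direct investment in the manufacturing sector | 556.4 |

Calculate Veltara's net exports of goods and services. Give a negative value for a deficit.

241.2

Goods: 1838.7 - 1168.9 = 669.8
Services: -666.0 + 1108.9 + 306.5 - 1178.0 = -428.6
Trade balance = 669.8 + (-428.6) = 241.2
(Excluded from the trade balance — primary income: reinvested earnings on direct investment abroad 118.7, compensation paid to foreign seasonal workers 199.3, dividends received from foreign subsidiaries of resident firms 198.3; secondary income: contributions paid to international organisations 79.1, official foreign aid grants received (current) 173.1; financial account: increase in resident deposits held at foreign banks 296.7, sale of domestic government bonds to non-residents 776.5, foreign purchases of equities on the domestic stock exchange 673.5, domestic pension funds' purchases of foreign equities 1112.1, inward foreign direct investment in the manufacturing sector 556.4.)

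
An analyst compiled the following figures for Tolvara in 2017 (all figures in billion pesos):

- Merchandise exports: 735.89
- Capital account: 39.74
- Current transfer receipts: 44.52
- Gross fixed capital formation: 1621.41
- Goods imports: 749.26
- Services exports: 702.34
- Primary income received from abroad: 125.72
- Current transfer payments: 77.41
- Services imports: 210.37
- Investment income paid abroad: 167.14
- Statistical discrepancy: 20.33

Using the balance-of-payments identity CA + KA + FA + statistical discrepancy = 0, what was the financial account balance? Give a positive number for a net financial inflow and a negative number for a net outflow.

-464.36

Goods balance = 735.89 - 749.26 = -13.37
Services balance = 702.34 - 210.37 = 491.97
Trade balance (goods + services) = -13.37 + 491.97 = 478.60
Net primary income = 125.72 - 167.14 = -41.42
Net secondary income = 44.52 - 77.41 = -32.89
Current account = 478.60 + (-41.42) + (-32.89) = 404.29
Financial account = -(404.29 + 39.74 + 20.33) = -464.36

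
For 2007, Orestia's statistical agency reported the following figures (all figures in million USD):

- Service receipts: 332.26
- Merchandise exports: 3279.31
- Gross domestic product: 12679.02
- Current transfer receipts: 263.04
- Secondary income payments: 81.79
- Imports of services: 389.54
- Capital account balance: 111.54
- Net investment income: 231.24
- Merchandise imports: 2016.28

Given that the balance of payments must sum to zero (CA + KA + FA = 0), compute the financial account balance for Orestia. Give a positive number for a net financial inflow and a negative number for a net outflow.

Goods balance = 3279.31 - 2016.28 = 1263.03
Services balance = 332.26 - 389.54 = -57.28
Trade balance (goods + services) = 1263.03 + (-57.28) = 1205.75
Net primary income = 231.24
Net secondary income = 263.04 - 81.79 = 181.25
Current account = 1205.75 + 231.24 + 181.25 = 1618.24
Financial account = -(1618.24 + 111.54) = -1729.78

-1729.78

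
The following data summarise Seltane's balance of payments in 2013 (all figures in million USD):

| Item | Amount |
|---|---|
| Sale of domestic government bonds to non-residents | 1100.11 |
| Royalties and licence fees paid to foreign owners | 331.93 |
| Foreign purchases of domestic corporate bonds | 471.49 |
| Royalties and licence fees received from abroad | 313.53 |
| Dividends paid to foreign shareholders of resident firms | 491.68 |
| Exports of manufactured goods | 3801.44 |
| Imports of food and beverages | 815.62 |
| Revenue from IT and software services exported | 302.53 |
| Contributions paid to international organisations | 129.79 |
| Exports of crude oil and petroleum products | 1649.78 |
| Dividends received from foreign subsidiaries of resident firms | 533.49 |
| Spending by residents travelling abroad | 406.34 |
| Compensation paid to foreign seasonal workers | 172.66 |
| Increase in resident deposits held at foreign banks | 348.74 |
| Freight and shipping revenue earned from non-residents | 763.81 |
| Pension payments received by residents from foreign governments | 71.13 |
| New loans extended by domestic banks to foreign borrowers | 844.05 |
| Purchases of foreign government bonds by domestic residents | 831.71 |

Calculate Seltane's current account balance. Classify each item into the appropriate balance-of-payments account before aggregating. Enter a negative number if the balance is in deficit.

Goods: 1649.78 + 3801.44 - 815.62 = 4635.60
Services: 763.81 + 302.53 + 313.53 - 331.93 - 406.34 = 641.60
Primary income: -172.66 - 491.68 + 533.49 = -130.85
Secondary income: -129.79 + 71.13 = -58.66
Current account = 4635.60 + 641.60 + (-130.85) + (-58.66) = 5087.69
(Excluded from the current account — financial account: sale of domestic government bonds to non-residents 1100.11, foreign purchases of domestic corporate bonds 471.49, increase in resident deposits held at foreign banks 348.74, new loans extended by domestic banks to foreign borrowers 844.05, purchases of foreign government bonds by domestic residents 831.71.)

5087.69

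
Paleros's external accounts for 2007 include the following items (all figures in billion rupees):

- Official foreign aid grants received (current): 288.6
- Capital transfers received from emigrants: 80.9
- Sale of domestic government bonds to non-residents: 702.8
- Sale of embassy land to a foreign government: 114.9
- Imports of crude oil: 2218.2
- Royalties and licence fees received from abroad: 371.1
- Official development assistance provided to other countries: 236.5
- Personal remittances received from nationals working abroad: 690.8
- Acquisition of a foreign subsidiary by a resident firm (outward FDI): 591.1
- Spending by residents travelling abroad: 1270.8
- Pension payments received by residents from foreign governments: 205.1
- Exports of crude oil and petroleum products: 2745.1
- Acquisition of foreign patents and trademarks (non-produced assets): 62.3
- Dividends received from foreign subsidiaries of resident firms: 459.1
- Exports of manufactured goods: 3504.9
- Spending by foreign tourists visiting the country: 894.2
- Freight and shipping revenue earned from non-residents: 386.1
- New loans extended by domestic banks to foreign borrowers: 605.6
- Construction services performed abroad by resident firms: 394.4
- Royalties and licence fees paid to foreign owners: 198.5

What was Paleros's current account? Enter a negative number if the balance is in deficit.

Goods: -2218.2 + 2745.1 + 3504.9 = 4031.8
Services: 394.4 + 371.1 + 386.1 - 1270.8 + 894.2 - 198.5 = 576.5
Primary income: 459.1
Secondary income: 205.1 - 236.5 + 288.6 + 690.8 = 948.0
Current account = 4031.8 + 576.5 + 459.1 + 948.0 = 6015.4
(Excluded from the current account — capital account: capital transfers received from emigrants 80.9, sale of embassy land to a foreign government 114.9, acquisition of foreign patents and trademarks (non-produced assets) 62.3; financial account: sale of domestic government bonds to non-residents 702.8, acquisition of a foreign subsidiary by a resident firm (outward FDI) 591.1, new loans extended by domestic banks to foreign borrowers 605.6.)

6015.4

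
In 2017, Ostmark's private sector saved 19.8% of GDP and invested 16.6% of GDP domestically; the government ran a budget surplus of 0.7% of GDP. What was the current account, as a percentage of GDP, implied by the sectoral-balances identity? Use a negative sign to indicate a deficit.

By the sectoral-balances identity, CA = (S_private - I) + (T - G).
Private balance = 19.8 - 16.6 = 3.2
Government balance (T - G) = 0.7
CA = 3.2 + 0.7 = 3.9

3.9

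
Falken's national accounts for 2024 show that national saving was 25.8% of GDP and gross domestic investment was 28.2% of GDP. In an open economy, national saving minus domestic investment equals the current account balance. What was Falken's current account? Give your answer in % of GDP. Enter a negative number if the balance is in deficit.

-2.4

CA = S - I = 25.8 - 28.2 = -2.4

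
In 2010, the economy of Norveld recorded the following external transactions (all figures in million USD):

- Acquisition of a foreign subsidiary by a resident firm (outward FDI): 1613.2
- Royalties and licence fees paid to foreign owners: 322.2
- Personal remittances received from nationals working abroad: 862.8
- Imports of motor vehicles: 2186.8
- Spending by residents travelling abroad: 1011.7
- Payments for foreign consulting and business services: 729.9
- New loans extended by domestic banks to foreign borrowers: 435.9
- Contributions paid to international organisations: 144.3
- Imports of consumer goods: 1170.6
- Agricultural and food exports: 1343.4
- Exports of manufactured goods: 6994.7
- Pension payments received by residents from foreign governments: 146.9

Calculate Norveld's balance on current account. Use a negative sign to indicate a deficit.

Goods: -1170.6 + 1343.4 - 2186.8 + 6994.7 = 4980.7
Services: -322.2 - 1011.7 - 729.9 = -2063.8
Secondary income: 862.8 - 144.3 + 146.9 = 865.4
Current account = 4980.7 + (-2063.8) + 865.4 = 3782.3
(Excluded from the current account — financial account: acquisition of a foreign subsidiary by a resident firm (outward FDI) 1613.2, new loans extended by domestic banks to foreign borrowers 435.9.)

3782.3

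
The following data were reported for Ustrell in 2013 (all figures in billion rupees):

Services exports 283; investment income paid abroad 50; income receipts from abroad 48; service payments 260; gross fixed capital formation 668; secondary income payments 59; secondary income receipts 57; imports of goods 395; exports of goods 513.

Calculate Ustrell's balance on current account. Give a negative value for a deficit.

Goods balance = 513 - 395 = 118
Services balance = 283 - 260 = 23
Trade balance (goods + services) = 118 + 23 = 141
Net primary income = 48 - 50 = -2
Net secondary income = 57 - 59 = -2
Current account = 141 + (-2) + (-2) = 137

137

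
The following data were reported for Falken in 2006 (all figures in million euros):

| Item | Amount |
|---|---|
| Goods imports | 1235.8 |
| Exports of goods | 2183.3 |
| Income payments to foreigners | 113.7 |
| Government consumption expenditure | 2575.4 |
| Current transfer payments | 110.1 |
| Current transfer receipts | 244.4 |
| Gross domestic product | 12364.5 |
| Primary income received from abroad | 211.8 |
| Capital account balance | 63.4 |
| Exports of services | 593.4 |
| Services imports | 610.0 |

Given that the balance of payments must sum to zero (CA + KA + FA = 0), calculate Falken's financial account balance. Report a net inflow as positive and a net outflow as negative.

Goods balance = 2183.3 - 1235.8 = 947.5
Services balance = 593.4 - 610.0 = -16.6
Trade balance (goods + services) = 947.5 + (-16.6) = 930.9
Net primary income = 211.8 - 113.7 = 98.1
Net secondary income = 244.4 - 110.1 = 134.3
Current account = 930.9 + 98.1 + 134.3 = 1163.3
Financial account = -(1163.3 + 63.4) = -1226.7

-1226.7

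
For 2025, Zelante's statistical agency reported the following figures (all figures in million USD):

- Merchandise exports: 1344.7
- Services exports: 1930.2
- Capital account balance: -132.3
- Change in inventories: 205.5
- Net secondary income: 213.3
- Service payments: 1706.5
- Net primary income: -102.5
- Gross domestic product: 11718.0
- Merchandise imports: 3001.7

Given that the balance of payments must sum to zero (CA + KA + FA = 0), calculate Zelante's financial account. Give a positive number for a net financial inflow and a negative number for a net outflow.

1454.8

Goods balance = 1344.7 - 3001.7 = -1657.0
Services balance = 1930.2 - 1706.5 = 223.7
Trade balance (goods + services) = -1657.0 + 223.7 = -1433.3
Net primary income = -102.5
Net secondary income = 213.3
Current account = -1433.3 + (-102.5) + 213.3 = -1322.5
Financial account = -(-1322.5 + (-132.3)) = 1454.8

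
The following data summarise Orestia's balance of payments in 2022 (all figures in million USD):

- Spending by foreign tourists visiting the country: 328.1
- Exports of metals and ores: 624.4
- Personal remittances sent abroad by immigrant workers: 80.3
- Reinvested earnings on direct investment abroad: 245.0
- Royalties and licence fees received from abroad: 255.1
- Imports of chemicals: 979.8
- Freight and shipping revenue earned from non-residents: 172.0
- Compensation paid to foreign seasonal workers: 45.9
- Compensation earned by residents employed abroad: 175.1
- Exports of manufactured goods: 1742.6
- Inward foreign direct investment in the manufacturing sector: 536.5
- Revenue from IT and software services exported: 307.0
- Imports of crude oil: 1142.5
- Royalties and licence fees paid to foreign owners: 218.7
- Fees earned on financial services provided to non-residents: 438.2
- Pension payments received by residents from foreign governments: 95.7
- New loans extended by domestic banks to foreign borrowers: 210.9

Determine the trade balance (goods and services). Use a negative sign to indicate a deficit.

Goods: -1142.5 + 1742.6 - 979.8 + 624.4 = 244.7
Services: 172.0 + 255.1 + 307.0 + 328.1 + 438.2 - 218.7 = 1281.7
Trade balance = 244.7 + 1281.7 = 1526.4
(Excluded from the trade balance — secondary income: personal remittances sent abroad by immigrant workers 80.3, pension payments received by residents from foreign governments 95.7; primary income: reinvested earnings on direct investment abroad 245.0, compensation paid to foreign seasonal workers 45.9, compensation earned by residents employed abroad 175.1; financial account: inward foreign direct investment in the manufacturing sector 536.5, new loans extended by domestic banks to foreign borrowers 210.9.)

1526.4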